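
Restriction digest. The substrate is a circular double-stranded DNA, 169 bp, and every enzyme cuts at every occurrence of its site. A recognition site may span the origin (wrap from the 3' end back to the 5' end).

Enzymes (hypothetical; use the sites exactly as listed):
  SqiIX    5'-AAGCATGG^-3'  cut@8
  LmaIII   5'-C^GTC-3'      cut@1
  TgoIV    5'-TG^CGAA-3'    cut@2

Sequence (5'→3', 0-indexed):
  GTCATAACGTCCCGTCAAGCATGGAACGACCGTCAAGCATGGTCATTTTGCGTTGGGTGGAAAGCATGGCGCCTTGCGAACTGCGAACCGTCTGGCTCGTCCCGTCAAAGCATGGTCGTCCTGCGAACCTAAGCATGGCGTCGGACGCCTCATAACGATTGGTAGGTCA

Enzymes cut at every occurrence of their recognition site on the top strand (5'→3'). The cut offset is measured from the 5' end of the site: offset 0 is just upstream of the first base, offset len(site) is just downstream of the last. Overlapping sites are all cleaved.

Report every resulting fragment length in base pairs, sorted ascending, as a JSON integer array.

Scan for sites:
  SqiIX AAGCATGG/8: at [16, 34, 61, 107, 130] ⇒ [24, 42, 69, 115, 138]
  LmaIII CGTC/1: at [7, 12, 30, 88, 97, 102, 116, 138] ⇒ [8, 13, 31, 89, 98, 103, 117, 139]
  TgoIV TGCGAA/2: at [74, 81, 121] ⇒ [76, 83, 123]

Pooled cuts: [8, 13, 24, 31, 42, 69, 76, 83, 89, 98, 103, 115, 117, 123, 138, 139]

Fragments:
  8→13: 5 bp
  13→24: 11 bp
  24→31: 7 bp
  31→42: 11 bp
  42→69: 27 bp
  69→76: 7 bp
  76→83: 7 bp
  83→89: 6 bp
  89→98: 9 bp
  98→103: 5 bp
  103→115: 12 bp
  115→117: 2 bp
  117→123: 6 bp
  123→138: 15 bp
  138→139: 1 bp
  139→8 (wrap): 169-139+8 = 38 bp

[1,2,5,5,6,6,7,7,7,9,11,11,12,15,27,38]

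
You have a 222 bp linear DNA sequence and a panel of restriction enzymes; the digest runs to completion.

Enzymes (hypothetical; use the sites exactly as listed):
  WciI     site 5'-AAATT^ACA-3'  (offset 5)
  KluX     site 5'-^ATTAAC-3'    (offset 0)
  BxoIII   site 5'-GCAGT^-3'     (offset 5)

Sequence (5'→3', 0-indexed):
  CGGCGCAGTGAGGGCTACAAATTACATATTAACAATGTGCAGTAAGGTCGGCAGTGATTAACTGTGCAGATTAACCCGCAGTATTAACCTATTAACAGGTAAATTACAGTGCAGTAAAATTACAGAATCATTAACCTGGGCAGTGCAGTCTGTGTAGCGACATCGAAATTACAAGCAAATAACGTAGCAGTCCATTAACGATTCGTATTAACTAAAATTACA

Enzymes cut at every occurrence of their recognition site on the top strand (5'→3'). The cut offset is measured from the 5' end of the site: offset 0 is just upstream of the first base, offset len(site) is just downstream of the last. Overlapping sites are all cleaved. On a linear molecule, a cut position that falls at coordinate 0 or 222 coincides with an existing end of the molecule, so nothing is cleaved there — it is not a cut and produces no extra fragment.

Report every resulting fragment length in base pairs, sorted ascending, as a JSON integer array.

Site scan:
  WciI AAATTACA/5: at [18, 100, 116, 165, 214] ⇒ [23, 105, 121, 170, 219]
  KluX ATTAAC/0: at [27, 56, 69, 82, 90, 129, 193, 206] ⇒ [27, 56, 69, 82, 90, 129, 193, 206]
  BxoIII GCAGT/5: at [4, 38, 50, 77, 110, 139, 144, 186] ⇒ [9, 43, 55, 82, 115, 144, 149, 191]

All cut coordinates (distinct, sorted): [9, 23, 27, 43, 55, 56, 69, 82, 90, 105, 115, 121, 129, 144, 149, 170, 191, 193, 206, 219]

Fragments:
  [0,9): 9 bp
  [9,23): 14 bp
  [23,27): 4 bp
  [27,43): 16 bp
  [43,55): 12 bp
  [55,56): 1 bp
  [56,69): 13 bp
  [69,82): 13 bp
  [82,90): 8 bp
  [90,105): 15 bp
  [105,115): 10 bp
  [115,121): 6 bp
  [121,129): 8 bp
  [129,144): 15 bp
  [144,149): 5 bp
  [149,170): 21 bp
  [170,191): 21 bp
  [191,193): 2 bp
  [193,206): 13 bp
  [206,219): 13 bp
  [219,222): 3 bp

[1,2,3,4,5,6,8,8,9,10,12,13,13,13,13,14,15,15,16,21,21]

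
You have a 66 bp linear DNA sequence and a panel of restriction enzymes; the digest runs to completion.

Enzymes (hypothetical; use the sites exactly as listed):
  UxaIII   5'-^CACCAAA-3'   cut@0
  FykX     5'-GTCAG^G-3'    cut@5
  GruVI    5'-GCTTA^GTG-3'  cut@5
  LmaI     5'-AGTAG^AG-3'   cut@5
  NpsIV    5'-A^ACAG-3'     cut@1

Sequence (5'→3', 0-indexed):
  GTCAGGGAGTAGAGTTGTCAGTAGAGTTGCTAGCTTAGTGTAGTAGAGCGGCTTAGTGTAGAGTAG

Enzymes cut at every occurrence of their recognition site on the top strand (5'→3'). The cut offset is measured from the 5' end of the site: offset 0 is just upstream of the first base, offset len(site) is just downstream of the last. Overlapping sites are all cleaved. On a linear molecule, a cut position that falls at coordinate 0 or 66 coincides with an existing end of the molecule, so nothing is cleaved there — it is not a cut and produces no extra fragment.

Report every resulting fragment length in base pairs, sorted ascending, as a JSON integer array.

Scan for sites:
  UxaIII (CACCAAA, off=0): no sites
  FykX (GTCAGG, off=5): starts [0] → cuts [5]
  GruVI (GCTTAGTG, off=5): starts [32, 50] → cuts [37, 55]
  LmaI (AGTAGAG, off=5): starts [7, 19, 41] → cuts [12, 24, 46]
  NpsIV (AACAG, off=1): no sites

Pooled cuts: [5, 12, 24, 37, 46, 55]

Fragments:
  [0,5): 5 bp
  [5,12): 7 bp
  [12,24): 12 bp
  [24,37): 13 bp
  [37,46): 9 bp
  [46,55): 9 bp
  [55,66): 11 bp

[5,7,9,9,11,12,13]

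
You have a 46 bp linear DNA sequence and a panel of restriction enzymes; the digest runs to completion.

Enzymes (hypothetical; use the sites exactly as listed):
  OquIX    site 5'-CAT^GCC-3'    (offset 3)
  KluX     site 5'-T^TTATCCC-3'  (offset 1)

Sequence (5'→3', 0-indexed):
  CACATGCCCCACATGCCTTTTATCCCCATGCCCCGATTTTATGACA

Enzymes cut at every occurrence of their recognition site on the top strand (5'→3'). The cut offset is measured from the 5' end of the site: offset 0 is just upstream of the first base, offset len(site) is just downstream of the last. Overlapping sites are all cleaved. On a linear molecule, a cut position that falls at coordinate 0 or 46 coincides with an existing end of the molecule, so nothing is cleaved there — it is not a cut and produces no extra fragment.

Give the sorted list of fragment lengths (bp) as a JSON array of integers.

[5,5,9,10,17]

Per-enzyme occurrences:
  OquIX CATGCC/3: at [2, 11, 26] ⇒ [5, 14, 29]
  KluX TTTATCCC/1: at [18] ⇒ [19]

Pooled cuts: [5, 14, 19, 29]

Fragments:
  [0,5): 5 bp
  [5,14): 9 bp
  [14,19): 5 bp
  [19,29): 10 bp
  [29,46): 17 bp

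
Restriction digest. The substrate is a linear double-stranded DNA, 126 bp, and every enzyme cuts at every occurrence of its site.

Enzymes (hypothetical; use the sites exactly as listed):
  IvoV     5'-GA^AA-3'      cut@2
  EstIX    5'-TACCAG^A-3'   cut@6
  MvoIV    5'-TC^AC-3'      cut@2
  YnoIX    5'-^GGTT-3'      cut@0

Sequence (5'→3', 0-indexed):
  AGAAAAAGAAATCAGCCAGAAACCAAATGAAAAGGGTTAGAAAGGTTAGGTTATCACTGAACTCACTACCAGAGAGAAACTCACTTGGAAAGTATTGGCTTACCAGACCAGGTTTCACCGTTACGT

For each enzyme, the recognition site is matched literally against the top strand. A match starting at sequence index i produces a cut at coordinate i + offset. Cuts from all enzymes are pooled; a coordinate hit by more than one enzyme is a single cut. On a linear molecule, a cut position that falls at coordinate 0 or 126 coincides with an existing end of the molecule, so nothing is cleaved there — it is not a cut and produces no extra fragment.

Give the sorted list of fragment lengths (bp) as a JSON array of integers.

[2,3,4,4,5,5,5,6,6,7,7,7,8,9,10,10,11,17]

Site scan:
  IvoV GAAA/2: at [1, 7, 18, 28, 39, 75, 87] ⇒ [3, 9, 20, 30, 41, 77, 89]
  EstIX TACCAGA/6: at [66, 100] ⇒ [72, 106]
  MvoIV TCAC/2: at [53, 62, 80, 114] ⇒ [55, 64, 82, 116]
  YnoIX GGTT/0: at [34, 43, 48, 110] ⇒ [34, 43, 48, 110]

Pooled cuts: [3, 9, 20, 30, 34, 41, 43, 48, 55, 64, 72, 77, 82, 89, 106, 110, 116]

Fragments:
  [0,3): 3 bp
  [3,9): 6 bp
  [9,20): 11 bp
  [20,30): 10 bp
  [30,34): 4 bp
  [34,41): 7 bp
  [41,43): 2 bp
  [43,48): 5 bp
  [48,55): 7 bp
  [55,64): 9 bp
  [64,72): 8 bp
  [72,77): 5 bp
  [77,82): 5 bp
  [82,89): 7 bp
  [89,106): 17 bp
  [106,110): 4 bp
  [110,116): 6 bp
  [116,126): 10 bp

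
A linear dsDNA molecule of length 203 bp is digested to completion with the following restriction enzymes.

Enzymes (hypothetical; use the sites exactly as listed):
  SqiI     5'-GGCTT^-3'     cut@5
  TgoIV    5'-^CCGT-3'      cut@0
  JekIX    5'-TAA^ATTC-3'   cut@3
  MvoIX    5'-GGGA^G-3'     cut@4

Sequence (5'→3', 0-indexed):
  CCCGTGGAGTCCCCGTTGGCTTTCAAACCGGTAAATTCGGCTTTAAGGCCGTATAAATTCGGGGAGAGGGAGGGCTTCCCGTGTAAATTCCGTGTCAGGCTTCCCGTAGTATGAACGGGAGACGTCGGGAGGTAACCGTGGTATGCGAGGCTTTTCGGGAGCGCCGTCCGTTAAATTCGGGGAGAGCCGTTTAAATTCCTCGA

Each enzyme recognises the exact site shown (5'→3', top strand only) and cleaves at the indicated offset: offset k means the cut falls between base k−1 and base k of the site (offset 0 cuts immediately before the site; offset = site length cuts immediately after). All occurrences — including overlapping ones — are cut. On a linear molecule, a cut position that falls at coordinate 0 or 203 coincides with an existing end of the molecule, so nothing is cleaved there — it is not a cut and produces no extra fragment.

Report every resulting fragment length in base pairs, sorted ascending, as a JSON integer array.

[1,1,1,3,3,3,4,5,5,6,6,7,7,8,8,8,9,9,9,9,10,10,11,12,13,17,18]

Scan for sites:
  SqiI GGCTT/5: at [17, 38, 72, 97, 148] ⇒ [22, 43, 77, 102, 153]
  TgoIV CCGT/0: at [1, 12, 48, 78, 89, 103, 135, 163, 167, 186] ⇒ [1, 12, 48, 78, 89, 103, 135, 163, 167, 186]
  JekIX TAAATTC/3: at [31, 53, 83, 171, 191] ⇒ [34, 56, 86, 174, 194]
  MvoIX GGGAG/4: at [61, 67, 116, 126, 156, 179] ⇒ [65, 71, 120, 130, 160, 183]

All cut coordinates (distinct, sorted): [1, 12, 22, 34, 43, 48, 56, 65, 71, 77, 78, 86, 89, 102, 103, 120, 130, 135, 153, 160, 163, 167, 174, 183, 186, 194]

Fragments:
  [0,1): 1 bp
  [1,12): 11 bp
  [12,22): 10 bp
  [22,34): 12 bp
  [34,43): 9 bp
  [43,48): 5 bp
  [48,56): 8 bp
  [56,65): 9 bp
  [65,71): 6 bp
  [71,77): 6 bp
  [77,78): 1 bp
  [78,86): 8 bp
  [86,89): 3 bp
  [89,102): 13 bp
  [102,103): 1 bp
  [103,120): 17 bp
  [120,130): 10 bp
  [130,135): 5 bp
  [135,153): 18 bp
  [153,160): 7 bp
  [160,163): 3 bp
  [163,167): 4 bp
  [167,174): 7 bp
  [174,183): 9 bp
  [183,186): 3 bp
  [186,194): 8 bp
  [194,203): 9 bp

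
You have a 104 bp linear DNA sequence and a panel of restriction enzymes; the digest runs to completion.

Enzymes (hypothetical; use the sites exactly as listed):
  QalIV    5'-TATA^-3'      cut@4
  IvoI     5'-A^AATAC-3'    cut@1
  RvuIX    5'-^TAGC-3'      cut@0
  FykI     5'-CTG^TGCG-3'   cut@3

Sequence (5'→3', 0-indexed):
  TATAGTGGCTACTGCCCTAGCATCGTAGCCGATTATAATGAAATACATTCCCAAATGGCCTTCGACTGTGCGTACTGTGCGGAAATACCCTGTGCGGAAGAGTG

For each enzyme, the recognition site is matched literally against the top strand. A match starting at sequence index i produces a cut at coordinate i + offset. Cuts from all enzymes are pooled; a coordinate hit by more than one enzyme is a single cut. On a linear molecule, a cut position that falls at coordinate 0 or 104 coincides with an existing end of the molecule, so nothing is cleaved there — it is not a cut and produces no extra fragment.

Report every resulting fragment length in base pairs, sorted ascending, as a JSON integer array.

[4,4,6,8,9,9,12,12,13,27]

Scan for sites:
  QalIV TATA/4: at [0, 33] ⇒ [4, 37]
  IvoI AAATAC/1: at [40, 82] ⇒ [41, 83]
  RvuIX TAGC/0: at [17, 25] ⇒ [17, 25]
  FykI CTGTGCG/3: at [65, 74, 89] ⇒ [68, 77, 92]

All cut coordinates (distinct, sorted): [4, 17, 25, 37, 41, 68, 77, 83, 92]

Fragment lengths:
  [0,4): 4 bp
  [4,17): 13 bp
  [17,25): 8 bp
  [25,37): 12 bp
  [37,41): 4 bp
  [41,68): 27 bp
  [68,77): 9 bp
  [77,83): 6 bp
  [83,92): 9 bp
  [92,104): 12 bp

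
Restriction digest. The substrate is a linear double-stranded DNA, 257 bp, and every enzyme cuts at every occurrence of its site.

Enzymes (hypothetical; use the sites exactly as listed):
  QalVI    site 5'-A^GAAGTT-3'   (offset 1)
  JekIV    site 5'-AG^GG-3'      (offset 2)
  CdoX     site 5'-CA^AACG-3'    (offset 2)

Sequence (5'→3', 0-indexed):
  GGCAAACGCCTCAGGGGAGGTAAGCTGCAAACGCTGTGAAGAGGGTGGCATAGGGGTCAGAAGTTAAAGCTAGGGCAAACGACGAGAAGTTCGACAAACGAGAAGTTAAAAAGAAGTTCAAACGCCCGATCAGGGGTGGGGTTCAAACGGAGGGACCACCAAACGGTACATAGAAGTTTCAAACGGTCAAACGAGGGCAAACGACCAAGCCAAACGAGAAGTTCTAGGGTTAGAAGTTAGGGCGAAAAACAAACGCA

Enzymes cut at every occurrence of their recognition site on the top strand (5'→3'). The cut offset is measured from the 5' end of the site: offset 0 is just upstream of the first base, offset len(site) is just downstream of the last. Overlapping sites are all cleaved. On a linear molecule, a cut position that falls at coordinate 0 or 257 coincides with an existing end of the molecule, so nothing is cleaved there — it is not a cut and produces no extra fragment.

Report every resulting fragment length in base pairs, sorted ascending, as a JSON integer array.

[4,4,4,5,5,5,6,6,6,7,8,8,8,8,9,9,10,10,10,11,11,11,11,12,13,13,14,14,15]

Scan for sites:
  QalVI AGAAGTT/1: at [58, 84, 100, 111, 171, 216, 231] ⇒ [59, 85, 101, 112, 172, 217, 232]
  JekIV AGGG/2: at [12, 41, 51, 71, 131, 150, 193, 225, 238] ⇒ [14, 43, 53, 73, 133, 152, 195, 227, 240]
  CdoX CAAACG/2: at [2, 27, 75, 94, 118, 143, 159, 179, 187, 197, 210, 249] ⇒ [4, 29, 77, 96, 120, 145, 161, 181, 189, 199, 212, 251]

All cut coordinates (distinct, sorted): [4, 14, 29, 43, 53, 59, 73, 77, 85, 96, 101, 112, 120, 133, 145, 152, 161, 172, 181, 189, 195, 199, 212, 217, 227, 232, 240, 251]

Fragments:
  [0,4): 4 bp
  [4,14): 10 bp
  [14,29): 15 bp
  [29,43): 14 bp
  [43,53): 10 bp
  [53,59): 6 bp
  [59,73): 14 bp
  [73,77): 4 bp
  [77,85): 8 bp
  [85,96): 11 bp
  [96,101): 5 bp
  [101,112): 11 bp
  [112,120): 8 bp
  [120,133): 13 bp
  [133,145): 12 bp
  [145,152): 7 bp
  [152,161): 9 bp
  [161,172): 11 bp
  [172,181): 9 bp
  [181,189): 8 bp
  [189,195): 6 bp
  [195,199): 4 bp
  [199,212): 13 bp
  [212,217): 5 bp
  [217,227): 10 bp
  [227,232): 5 bp
  [232,240): 8 bp
  [240,251): 11 bp
  [251,257): 6 bp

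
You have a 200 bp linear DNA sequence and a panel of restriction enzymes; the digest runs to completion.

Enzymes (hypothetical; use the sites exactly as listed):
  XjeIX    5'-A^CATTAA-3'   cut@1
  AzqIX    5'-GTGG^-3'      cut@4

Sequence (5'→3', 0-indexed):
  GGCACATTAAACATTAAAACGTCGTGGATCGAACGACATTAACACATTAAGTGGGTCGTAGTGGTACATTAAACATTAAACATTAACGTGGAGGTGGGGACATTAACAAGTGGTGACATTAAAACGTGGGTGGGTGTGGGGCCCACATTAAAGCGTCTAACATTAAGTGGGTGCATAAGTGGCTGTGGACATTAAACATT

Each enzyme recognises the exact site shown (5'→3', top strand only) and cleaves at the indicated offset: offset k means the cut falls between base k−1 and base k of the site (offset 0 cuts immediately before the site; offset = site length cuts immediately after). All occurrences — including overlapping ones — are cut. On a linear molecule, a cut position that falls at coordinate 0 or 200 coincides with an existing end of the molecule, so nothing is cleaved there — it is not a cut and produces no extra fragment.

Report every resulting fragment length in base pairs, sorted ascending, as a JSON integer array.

[1,2,3,3,4,4,6,6,6,6,7,7,7,8,9,10,10,10,11,11,12,13,13,15,16]

Site scan:
  XjeIX ACATTAA/1: at [3, 10, 35, 43, 65, 72, 79, 99, 115, 144, 159, 188] ⇒ [4, 11, 36, 44, 66, 73, 80, 100, 116, 145, 160, 189]
  AzqIX GTGG/4: at [23, 50, 60, 87, 93, 109, 125, 129, 135, 166, 178, 184] ⇒ [27, 54, 64, 91, 97, 113, 129, 133, 139, 170, 182, 188]

Pooled cuts: [4, 11, 27, 36, 44, 54, 64, 66, 73, 80, 91, 97, 100, 113, 116, 129, 133, 139, 145, 160, 170, 182, 188, 189]

Fragments:
  [0,4): 4 bp
  [4,11): 7 bp
  [11,27): 16 bp
  [27,36): 9 bp
  [36,44): 8 bp
  [44,54): 10 bp
  [54,64): 10 bp
  [64,66): 2 bp
  [66,73): 7 bp
  [73,80): 7 bp
  [80,91): 11 bp
  [91,97): 6 bp
  [97,100): 3 bp
  [100,113): 13 bp
  [113,116): 3 bp
  [116,129): 13 bp
  [129,133): 4 bp
  [133,139): 6 bp
  [139,145): 6 bp
  [145,160): 15 bp
  [160,170): 10 bp
  [170,182): 12 bp
  [182,188): 6 bp
  [188,189): 1 bp
  [189,200): 11 bp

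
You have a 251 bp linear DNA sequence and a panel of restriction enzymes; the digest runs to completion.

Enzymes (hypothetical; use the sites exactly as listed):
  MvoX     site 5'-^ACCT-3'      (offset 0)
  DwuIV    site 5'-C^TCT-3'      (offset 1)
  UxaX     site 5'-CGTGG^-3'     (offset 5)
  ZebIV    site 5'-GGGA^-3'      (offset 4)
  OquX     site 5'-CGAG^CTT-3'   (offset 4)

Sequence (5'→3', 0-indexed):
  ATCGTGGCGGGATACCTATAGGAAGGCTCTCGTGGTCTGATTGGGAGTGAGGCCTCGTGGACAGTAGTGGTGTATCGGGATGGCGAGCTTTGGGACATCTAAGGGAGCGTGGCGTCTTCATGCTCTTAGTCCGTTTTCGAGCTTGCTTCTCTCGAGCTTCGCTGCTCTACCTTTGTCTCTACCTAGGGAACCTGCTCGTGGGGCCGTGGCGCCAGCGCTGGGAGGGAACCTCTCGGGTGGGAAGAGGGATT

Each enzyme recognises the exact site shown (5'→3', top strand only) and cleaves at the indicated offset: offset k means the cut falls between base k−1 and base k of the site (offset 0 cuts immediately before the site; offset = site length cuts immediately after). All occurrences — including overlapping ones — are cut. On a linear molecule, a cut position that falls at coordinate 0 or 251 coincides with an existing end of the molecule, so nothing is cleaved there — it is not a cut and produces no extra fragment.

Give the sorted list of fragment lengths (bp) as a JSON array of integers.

Per-enzyme occurrences:
  MvoX (ACCT, off=0): starts [13, 168, 180, 189, 227] → cuts [13, 168, 180, 189, 227]
  DwuIV (CTCT, off=1): starts [26, 122, 148, 164, 176, 229] → cuts [27, 123, 149, 165, 177, 230]
  UxaX (CGTGG, off=5): starts [2, 30, 55, 107, 196, 204] → cuts [7, 35, 60, 112, 201, 209]
  ZebIV (GGGA, off=4): starts [8, 42, 76, 91, 102, 185, 219, 223, 238, 245] → cuts [12, 46, 80, 95, 106, 189, 223, 227, 242, 249]
  OquX (CGAGCTT, off=4): starts [83, 137, 152] → cuts [87, 141, 156]

Pooled cuts: [7, 12, 13, 27, 35, 46, 60, 80, 87, 95, 106, 112, 123, 141, 149, 156, 165, 168, 177, 180, 189, 201, 209, 223, 227, 230, 242, 249]

Fragments:
  [0,7): 7 bp
  [7,12): 5 bp
  [12,13): 1 bp
  [13,27): 14 bp
  [27,35): 8 bp
  [35,46): 11 bp
  [46,60): 14 bp
  [60,80): 20 bp
  [80,87): 7 bp
  [87,95): 8 bp
  [95,106): 11 bp
  [106,112): 6 bp
  [112,123): 11 bp
  [123,141): 18 bp
  [141,149): 8 bp
  [149,156): 7 bp
  [156,165): 9 bp
  [165,168): 3 bp
  [168,177): 9 bp
  [177,180): 3 bp
  [180,189): 9 bp
  [189,201): 12 bp
  [201,209): 8 bp
  [209,223): 14 bp
  [223,227): 4 bp
  [227,230): 3 bp
  [230,242): 12 bp
  [242,249): 7 bp
  [249,251): 2 bp

[1,2,3,3,3,4,5,6,7,7,7,7,8,8,8,8,9,9,9,11,11,11,12,12,14,14,14,18,20]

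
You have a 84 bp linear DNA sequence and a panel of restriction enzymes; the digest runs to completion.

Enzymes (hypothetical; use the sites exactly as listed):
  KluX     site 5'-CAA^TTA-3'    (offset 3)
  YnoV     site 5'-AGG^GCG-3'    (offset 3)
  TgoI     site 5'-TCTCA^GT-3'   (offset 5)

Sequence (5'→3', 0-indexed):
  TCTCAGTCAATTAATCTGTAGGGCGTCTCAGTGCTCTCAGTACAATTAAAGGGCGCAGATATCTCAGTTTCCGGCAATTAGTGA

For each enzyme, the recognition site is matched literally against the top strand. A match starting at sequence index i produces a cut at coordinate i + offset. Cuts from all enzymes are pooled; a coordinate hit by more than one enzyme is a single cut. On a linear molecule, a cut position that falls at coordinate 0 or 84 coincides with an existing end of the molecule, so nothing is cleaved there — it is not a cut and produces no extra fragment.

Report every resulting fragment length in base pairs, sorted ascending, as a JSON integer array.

Site scan:
  KluX (CAATTA, off=3): starts [7, 42, 74] → cuts [10, 45, 77]
  YnoV (AGGGCG, off=3): starts [19, 49] → cuts [22, 52]
  TgoI (TCTCAGT, off=5): starts [0, 25, 34, 61] → cuts [5, 30, 39, 66]

Pooled cuts: [5, 10, 22, 30, 39, 45, 52, 66, 77]

Fragment lengths:
  [0,5): 5 bp
  [5,10): 5 bp
  [10,22): 12 bp
  [22,30): 8 bp
  [30,39): 9 bp
  [39,45): 6 bp
  [45,52): 7 bp
  [52,66): 14 bp
  [66,77): 11 bp
  [77,84): 7 bp

[5,5,6,7,7,8,9,11,12,14]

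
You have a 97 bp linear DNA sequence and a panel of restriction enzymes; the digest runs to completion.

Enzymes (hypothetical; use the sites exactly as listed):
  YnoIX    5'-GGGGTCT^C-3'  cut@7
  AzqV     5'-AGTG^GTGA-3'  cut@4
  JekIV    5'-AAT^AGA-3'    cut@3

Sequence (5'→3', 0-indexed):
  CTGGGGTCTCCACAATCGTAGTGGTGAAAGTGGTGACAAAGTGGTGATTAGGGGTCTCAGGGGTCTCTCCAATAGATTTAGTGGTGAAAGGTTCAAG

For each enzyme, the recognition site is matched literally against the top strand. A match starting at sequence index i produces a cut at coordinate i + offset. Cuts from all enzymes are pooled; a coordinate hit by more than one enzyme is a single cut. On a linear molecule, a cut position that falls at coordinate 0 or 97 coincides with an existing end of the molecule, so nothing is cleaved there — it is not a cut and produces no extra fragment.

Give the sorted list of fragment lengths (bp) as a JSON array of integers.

[7,9,9,9,10,11,14,14,14]

Scan for sites:
  YnoIX (GGGGTCTC, off=7): starts [2, 50, 59] → cuts [9, 57, 66]
  AzqV (AGTGGTGA, off=4): starts [19, 28, 39, 79] → cuts [23, 32, 43, 83]
  JekIV (AATAGA, off=3): starts [70] → cuts [73]

Pooled cuts: [9, 23, 32, 43, 57, 66, 73, 83]

Fragments:
  [0,9): 9 bp
  [9,23): 14 bp
  [23,32): 9 bp
  [32,43): 11 bp
  [43,57): 14 bp
  [57,66): 9 bp
  [66,73): 7 bp
  [73,83): 10 bp
  [83,97): 14 bp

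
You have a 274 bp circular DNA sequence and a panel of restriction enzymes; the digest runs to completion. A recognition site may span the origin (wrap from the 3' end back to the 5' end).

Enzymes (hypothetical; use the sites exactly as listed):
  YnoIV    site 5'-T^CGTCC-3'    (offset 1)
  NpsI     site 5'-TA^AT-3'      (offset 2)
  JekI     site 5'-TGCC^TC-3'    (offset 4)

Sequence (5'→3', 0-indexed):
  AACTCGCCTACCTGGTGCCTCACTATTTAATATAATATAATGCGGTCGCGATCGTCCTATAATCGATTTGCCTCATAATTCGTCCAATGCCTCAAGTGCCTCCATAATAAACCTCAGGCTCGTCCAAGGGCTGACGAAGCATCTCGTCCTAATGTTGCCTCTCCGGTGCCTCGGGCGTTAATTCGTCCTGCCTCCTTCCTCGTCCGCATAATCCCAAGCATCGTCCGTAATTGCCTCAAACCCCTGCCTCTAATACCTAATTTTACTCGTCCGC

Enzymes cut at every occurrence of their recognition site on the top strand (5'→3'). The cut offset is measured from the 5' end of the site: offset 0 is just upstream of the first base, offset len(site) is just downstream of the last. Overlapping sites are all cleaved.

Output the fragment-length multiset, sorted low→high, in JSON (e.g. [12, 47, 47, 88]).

[3,3,4,5,5,5,6,6,7,7,8,8,8,8,9,9,9,10,10,10,11,11,11,11,13,13,14,24,26]

Scan for sites:
  YnoIV (TCGTCC, off=1): starts [51, 79, 119, 143, 182, 199, 220, 266] → cuts [52, 80, 120, 144, 183, 200, 221, 267]
  NpsI (TAAT, off=2): starts [27, 32, 37, 59, 75, 104, 149, 178, 208, 227, 250, 257] → cuts [29, 34, 39, 61, 77, 106, 151, 180, 210, 229, 252, 259]
  JekI (TGCCTC, off=4): starts [15, 68, 87, 96, 155, 166, 188, 231, 244] → cuts [19, 72, 91, 100, 159, 170, 192, 235, 248]

Pooled cuts: [19, 29, 34, 39, 52, 61, 72, 77, 80, 91, 100, 106, 120, 144, 151, 159, 170, 180, 183, 192, 200, 210, 221, 229, 235, 248, 252, 259, 267]

Fragment lengths:
  19→29: 10 bp
  29→34: 5 bp
  34→39: 5 bp
  39→52: 13 bp
  52→61: 9 bp
  61→72: 11 bp
  72→77: 5 bp
  77→80: 3 bp
  80→91: 11 bp
  91→100: 9 bp
  100→106: 6 bp
  106→120: 14 bp
  120→144: 24 bp
  144→151: 7 bp
  151→159: 8 bp
  159→170: 11 bp
  170→180: 10 bp
  180→183: 3 bp
  183→192: 9 bp
  192→200: 8 bp
  200→210: 10 bp
  210→221: 11 bp
  221→229: 8 bp
  229→235: 6 bp
  235→248: 13 bp
  248→252: 4 bp
  252→259: 7 bp
  259→267: 8 bp
  267→19 (wrap): 274-267+19 = 26 bp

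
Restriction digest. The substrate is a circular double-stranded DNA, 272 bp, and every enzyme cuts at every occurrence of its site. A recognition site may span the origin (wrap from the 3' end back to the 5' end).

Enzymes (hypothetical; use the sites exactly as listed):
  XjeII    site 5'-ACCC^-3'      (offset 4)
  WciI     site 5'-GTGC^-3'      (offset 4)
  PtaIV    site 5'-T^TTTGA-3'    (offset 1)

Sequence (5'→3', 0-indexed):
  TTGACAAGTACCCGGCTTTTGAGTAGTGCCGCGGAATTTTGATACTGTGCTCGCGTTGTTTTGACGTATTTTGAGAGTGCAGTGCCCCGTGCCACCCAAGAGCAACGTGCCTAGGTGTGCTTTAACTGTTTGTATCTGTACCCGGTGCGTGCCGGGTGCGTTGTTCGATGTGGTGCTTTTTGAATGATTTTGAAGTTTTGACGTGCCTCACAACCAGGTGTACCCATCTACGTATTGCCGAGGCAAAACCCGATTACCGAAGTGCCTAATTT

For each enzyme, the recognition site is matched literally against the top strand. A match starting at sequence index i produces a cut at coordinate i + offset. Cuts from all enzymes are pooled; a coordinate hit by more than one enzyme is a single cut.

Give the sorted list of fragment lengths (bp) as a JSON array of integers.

Per-enzyme occurrences:
  XjeII (ACCC, off=4): starts [9, 93, 139, 221, 247] → cuts [13, 97, 143, 225, 251]
  WciI (GTGC, off=4): starts [25, 46, 76, 81, 88, 106, 116, 144, 148, 155, 172, 202, 261] → cuts [29, 50, 80, 85, 92, 110, 120, 148, 152, 159, 176, 206, 265]
  PtaIV (TTTTGA, off=1): starts [16, 36, 58, 68, 177, 187, 195, 270] → cuts [17, 37, 59, 69, 178, 188, 196, 271]

Pooled cuts: [13, 17, 29, 37, 50, 59, 69, 80, 85, 92, 97, 110, 120, 143, 148, 152, 159, 176, 178, 188, 196, 206, 225, 251, 265, 271]

Fragments:
  13→17: 4 bp
  17→29: 12 bp
  29→37: 8 bp
  37→50: 13 bp
  50→59: 9 bp
  59→69: 10 bp
  69→80: 11 bp
  80→85: 5 bp
  85→92: 7 bp
  92→97: 5 bp
  97→110: 13 bp
  110→120: 10 bp
  120→143: 23 bp
  143→148: 5 bp
  148→152: 4 bp
  152→159: 7 bp
  159→176: 17 bp
  176→178: 2 bp
  178→188: 10 bp
  188→196: 8 bp
  196→206: 10 bp
  206→225: 19 bp
  225→251: 26 bp
  251→265: 14 bp
  265→271: 6 bp
  271→13 (wrap): 272-271+13 = 14 bp

[2,4,4,5,5,5,6,7,7,8,8,9,10,10,10,10,11,12,13,13,14,14,17,19,23,26]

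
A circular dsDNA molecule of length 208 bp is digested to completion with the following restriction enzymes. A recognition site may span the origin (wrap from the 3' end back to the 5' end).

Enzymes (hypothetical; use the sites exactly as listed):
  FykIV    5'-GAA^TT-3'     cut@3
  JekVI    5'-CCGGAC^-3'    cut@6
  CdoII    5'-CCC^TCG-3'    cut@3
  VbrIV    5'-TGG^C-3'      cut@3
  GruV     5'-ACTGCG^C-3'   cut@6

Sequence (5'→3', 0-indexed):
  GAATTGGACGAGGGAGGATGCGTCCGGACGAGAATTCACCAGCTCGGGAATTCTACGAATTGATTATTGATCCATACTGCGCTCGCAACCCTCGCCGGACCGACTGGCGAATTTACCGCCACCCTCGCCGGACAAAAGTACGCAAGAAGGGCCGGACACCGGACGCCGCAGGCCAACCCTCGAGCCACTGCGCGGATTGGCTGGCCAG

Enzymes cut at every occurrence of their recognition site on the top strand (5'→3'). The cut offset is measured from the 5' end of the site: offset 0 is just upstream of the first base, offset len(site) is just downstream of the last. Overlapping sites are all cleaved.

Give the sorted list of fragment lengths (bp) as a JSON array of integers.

Site scan:
  FykIV (GAATT, off=3): starts [0, 31, 47, 56, 108] → cuts [3, 34, 50, 59, 111]
  JekVI (CCGGAC, off=6): starts [23, 94, 127, 151, 158] → cuts [29, 100, 133, 157, 164]
  CdoII (CCCTCG, off=3): starts [88, 121, 176] → cuts [91, 124, 179]
  VbrIV (TGGC, off=3): starts [104, 197, 201] → cuts [107, 200, 204]
  GruV (ACTGCGC, off=6): starts [75, 186] → cuts [81, 192]

All cut coordinates (distinct, sorted): [3, 29, 34, 50, 59, 81, 91, 100, 107, 111, 124, 133, 157, 164, 179, 192, 200, 204]

Fragment lengths:
  3→29: 26 bp
  29→34: 5 bp
  34→50: 16 bp
  50→59: 9 bp
  59→81: 22 bp
  81→91: 10 bp
  91→100: 9 bp
  100→107: 7 bp
  107→111: 4 bp
  111→124: 13 bp
  124→133: 9 bp
  133→157: 24 bp
  157→164: 7 bp
  164→179: 15 bp
  179→192: 13 bp
  192→200: 8 bp
  200→204: 4 bp
  204→3 (wrap): 208-204+3 = 7 bp

[4,4,5,7,7,7,8,9,9,9,10,13,13,15,16,22,24,26]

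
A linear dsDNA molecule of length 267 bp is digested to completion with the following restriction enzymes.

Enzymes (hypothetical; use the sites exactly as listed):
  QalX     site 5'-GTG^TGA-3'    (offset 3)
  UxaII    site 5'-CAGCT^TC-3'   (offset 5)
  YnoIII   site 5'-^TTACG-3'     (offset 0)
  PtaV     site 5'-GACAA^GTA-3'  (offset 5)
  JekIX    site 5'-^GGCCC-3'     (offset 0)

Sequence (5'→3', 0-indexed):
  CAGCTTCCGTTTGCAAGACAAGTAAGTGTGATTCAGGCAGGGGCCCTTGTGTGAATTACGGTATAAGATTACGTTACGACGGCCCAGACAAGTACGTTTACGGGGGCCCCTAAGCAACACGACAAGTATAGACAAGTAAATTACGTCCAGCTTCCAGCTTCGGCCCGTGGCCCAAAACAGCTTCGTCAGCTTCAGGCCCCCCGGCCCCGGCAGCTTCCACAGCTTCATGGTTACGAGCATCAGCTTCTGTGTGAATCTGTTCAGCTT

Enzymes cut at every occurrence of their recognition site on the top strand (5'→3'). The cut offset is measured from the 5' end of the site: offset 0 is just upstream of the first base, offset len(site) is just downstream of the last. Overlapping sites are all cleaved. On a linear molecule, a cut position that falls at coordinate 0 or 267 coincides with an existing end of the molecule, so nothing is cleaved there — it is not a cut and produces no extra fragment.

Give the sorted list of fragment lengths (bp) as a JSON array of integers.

[2,3,4,5,5,5,6,6,6,7,7,7,7,7,8,9,9,10,10,11,12,13,13,13,14,15,16,16,21]

Site scan:
  QalX GTGTGA/3: at [25, 48, 248] ⇒ [28, 51, 251]
  UxaII CAGCTTC/5: at [0, 147, 154, 177, 186, 210, 219, 240] ⇒ [5, 152, 159, 182, 191, 215, 224, 245]
  YnoIII TTACG/0: at [55, 68, 73, 97, 140, 230] ⇒ [55, 68, 73, 97, 140, 230]
  PtaV GACAAGTA/5: at [16, 86, 120, 130] ⇒ [21, 91, 125, 135]
  JekIX GGCCC/0: at [41, 80, 104, 161, 168, 194, 202] ⇒ [41, 80, 104, 161, 168, 194, 202]

Pooled cuts: [5, 21, 28, 41, 51, 55, 68, 73, 80, 91, 97, 104, 125, 135, 140, 152, 159, 161, 168, 182, 191, 194, 202, 215, 224, 230, 245, 251]

Fragment lengths:
  [0,5): 5 bp
  [5,21): 16 bp
  [21,28): 7 bp
  [28,41): 13 bp
  [41,51): 10 bp
  [51,55): 4 bp
  [55,68): 13 bp
  [68,73): 5 bp
  [73,80): 7 bp
  [80,91): 11 bp
  [91,97): 6 bp
  [97,104): 7 bp
  [104,125): 21 bp
  [125,135): 10 bp
  [135,140): 5 bp
  [140,152): 12 bp
  [152,159): 7 bp
  [159,161): 2 bp
  [161,168): 7 bp
  [168,182): 14 bp
  [182,191): 9 bp
  [191,194): 3 bp
  [194,202): 8 bp
  [202,215): 13 bp
  [215,224): 9 bp
  [224,230): 6 bp
  [230,245): 15 bp
  [245,251): 6 bp
  [251,267): 16 bp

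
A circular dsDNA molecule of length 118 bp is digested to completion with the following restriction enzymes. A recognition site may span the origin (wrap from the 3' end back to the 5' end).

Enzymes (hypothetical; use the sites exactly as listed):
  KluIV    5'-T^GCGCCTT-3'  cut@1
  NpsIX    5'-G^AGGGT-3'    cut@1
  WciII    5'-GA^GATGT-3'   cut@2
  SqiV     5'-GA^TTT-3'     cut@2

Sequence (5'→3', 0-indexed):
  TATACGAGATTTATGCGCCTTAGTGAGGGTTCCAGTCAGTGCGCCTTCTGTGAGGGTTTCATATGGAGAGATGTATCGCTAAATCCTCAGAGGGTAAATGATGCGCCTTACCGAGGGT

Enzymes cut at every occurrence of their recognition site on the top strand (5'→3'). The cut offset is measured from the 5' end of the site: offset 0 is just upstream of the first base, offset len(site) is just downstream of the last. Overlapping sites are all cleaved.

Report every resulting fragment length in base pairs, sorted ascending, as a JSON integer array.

Site scan:
  KluIV (TGCGCCTT, off=1): starts [13, 39, 101] → cuts [14, 40, 102]
  NpsIX (GAGGGT, off=1): starts [24, 51, 89, 112] → cuts [25, 52, 90, 113]
  WciII (GAGATGT, off=2): starts [67] → cuts [69]
  SqiV (GATTT, off=2): starts [7] → cuts [9]

Pooled cuts: [9, 14, 25, 40, 52, 69, 90, 102, 113]

Fragment lengths:
  9→14: 5 bp
  14→25: 11 bp
  25→40: 15 bp
  40→52: 12 bp
  52→69: 17 bp
  69→90: 21 bp
  90→102: 12 bp
  102→113: 11 bp
  113→9 (wrap): 118-113+9 = 14 bp

[5,11,11,12,12,14,15,17,21]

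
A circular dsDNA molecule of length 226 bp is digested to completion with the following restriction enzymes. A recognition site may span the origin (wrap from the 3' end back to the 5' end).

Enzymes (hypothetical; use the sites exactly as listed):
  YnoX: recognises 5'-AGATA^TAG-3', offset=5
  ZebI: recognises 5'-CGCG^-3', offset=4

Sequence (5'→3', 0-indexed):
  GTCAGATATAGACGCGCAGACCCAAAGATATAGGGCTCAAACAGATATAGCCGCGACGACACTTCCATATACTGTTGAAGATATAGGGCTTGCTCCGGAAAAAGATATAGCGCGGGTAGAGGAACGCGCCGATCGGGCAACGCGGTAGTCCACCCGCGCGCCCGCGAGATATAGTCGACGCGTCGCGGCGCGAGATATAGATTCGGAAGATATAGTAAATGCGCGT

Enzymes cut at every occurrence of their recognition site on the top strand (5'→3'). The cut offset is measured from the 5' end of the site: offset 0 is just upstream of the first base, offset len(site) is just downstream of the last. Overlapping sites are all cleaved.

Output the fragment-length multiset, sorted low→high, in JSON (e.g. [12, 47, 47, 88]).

[2,5,5,5,5,6,7,8,8,9,11,13,14,14,14,15,16,17,24,28]

Scan for sites:
  YnoX (AGATATAG, off=5): starts [3, 25, 42, 78, 102, 166, 192, 207] → cuts [8, 30, 47, 83, 107, 171, 197, 212]
  ZebI (CGCG, off=4): starts [12, 51, 110, 124, 140, 154, 156, 162, 178, 183, 188, 221] → cuts [16, 55, 114, 128, 144, 158, 160, 166, 182, 187, 192, 225]

Pooled cuts: [8, 16, 30, 47, 55, 83, 107, 114, 128, 144, 158, 160, 166, 171, 182, 187, 192, 197, 212, 225]

Fragments:
  8→16: 8 bp
  16→30: 14 bp
  30→47: 17 bp
  47→55: 8 bp
  55→83: 28 bp
  83→107: 24 bp
  107→114: 7 bp
  114→128: 14 bp
  128→144: 16 bp
  144→158: 14 bp
  158→160: 2 bp
  160→166: 6 bp
  166→171: 5 bp
  171→182: 11 bp
  182→187: 5 bp
  187→192: 5 bp
  192→197: 5 bp
  197→212: 15 bp
  212→225: 13 bp
  225→8 (wrap): 226-225+8 = 9 bp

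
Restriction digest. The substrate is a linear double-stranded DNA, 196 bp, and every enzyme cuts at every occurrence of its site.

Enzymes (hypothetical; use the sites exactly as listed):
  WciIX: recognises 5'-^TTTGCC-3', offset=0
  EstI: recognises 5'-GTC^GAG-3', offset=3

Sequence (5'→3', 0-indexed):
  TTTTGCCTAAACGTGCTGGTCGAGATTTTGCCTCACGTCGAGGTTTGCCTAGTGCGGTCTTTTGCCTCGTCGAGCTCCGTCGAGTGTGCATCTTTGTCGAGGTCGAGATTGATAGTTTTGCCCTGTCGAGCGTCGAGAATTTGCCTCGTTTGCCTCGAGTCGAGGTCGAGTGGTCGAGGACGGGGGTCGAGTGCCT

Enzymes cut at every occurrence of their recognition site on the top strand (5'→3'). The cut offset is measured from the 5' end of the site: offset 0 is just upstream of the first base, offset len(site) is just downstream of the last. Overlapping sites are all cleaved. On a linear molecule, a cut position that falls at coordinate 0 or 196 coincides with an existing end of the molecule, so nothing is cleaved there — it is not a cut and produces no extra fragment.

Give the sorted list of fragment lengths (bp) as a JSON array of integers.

[1,4,5,5,6,6,7,8,8,9,10,11,11,12,13,13,13,17,17,20]

Scan for sites:
  WciIX TTTGCC/0: at [1, 26, 43, 60, 116, 139, 148] ⇒ [1, 26, 43, 60, 116, 139, 148]
  EstI GTCGAG/3: at [18, 36, 68, 78, 95, 101, 124, 131, 158, 164, 172, 185] ⇒ [21, 39, 71, 81, 98, 104, 127, 134, 161, 167, 175, 188]

Pooled cuts: [1, 21, 26, 39, 43, 60, 71, 81, 98, 104, 116, 127, 134, 139, 148, 161, 167, 175, 188]

Fragment lengths:
  [0,1): 1 bp
  [1,21): 20 bp
  [21,26): 5 bp
  [26,39): 13 bp
  [39,43): 4 bp
  [43,60): 17 bp
  [60,71): 11 bp
  [71,81): 10 bp
  [81,98): 17 bp
  [98,104): 6 bp
  [104,116): 12 bp
  [116,127): 11 bp
  [127,134): 7 bp
  [134,139): 5 bp
  [139,148): 9 bp
  [148,161): 13 bp
  [161,167): 6 bp
  [167,175): 8 bp
  [175,188): 13 bp
  [188,196): 8 bp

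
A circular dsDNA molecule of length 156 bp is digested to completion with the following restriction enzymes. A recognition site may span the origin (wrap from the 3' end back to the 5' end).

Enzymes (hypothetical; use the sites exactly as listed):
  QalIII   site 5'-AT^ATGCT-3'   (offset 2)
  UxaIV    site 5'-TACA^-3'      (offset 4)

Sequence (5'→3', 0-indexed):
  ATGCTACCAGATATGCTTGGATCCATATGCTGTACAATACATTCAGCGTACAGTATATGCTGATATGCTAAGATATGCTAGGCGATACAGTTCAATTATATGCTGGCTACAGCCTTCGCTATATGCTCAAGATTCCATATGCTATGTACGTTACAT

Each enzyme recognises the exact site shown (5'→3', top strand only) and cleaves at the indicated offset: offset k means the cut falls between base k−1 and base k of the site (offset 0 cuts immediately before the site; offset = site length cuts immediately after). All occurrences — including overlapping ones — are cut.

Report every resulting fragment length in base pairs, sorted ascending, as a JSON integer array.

Per-enzyme occurrences:
  QalIII ATATGCT/2: at [10, 24, 54, 62, 72, 97, 120, 136, 154] ⇒ [0, 12, 26, 56, 64, 74, 99, 122, 138]
  UxaIV TACA/4: at [32, 37, 48, 85, 107, 151] ⇒ [36, 41, 52, 89, 111, 155]

Pooled cuts: [0, 12, 26, 36, 41, 52, 56, 64, 74, 89, 99, 111, 122, 138, 155]

Fragment lengths:
  0→12: 12 bp
  12→26: 14 bp
  26→36: 10 bp
  36→41: 5 bp
  41→52: 11 bp
  52→56: 4 bp
  56→64: 8 bp
  64→74: 10 bp
  74→89: 15 bp
  89→99: 10 bp
  99→111: 12 bp
  111→122: 11 bp
  122→138: 16 bp
  138→155: 17 bp
  155→0 (wrap): 156-155+0 = 1 bp

[1,4,5,8,10,10,10,11,11,12,12,14,15,16,17]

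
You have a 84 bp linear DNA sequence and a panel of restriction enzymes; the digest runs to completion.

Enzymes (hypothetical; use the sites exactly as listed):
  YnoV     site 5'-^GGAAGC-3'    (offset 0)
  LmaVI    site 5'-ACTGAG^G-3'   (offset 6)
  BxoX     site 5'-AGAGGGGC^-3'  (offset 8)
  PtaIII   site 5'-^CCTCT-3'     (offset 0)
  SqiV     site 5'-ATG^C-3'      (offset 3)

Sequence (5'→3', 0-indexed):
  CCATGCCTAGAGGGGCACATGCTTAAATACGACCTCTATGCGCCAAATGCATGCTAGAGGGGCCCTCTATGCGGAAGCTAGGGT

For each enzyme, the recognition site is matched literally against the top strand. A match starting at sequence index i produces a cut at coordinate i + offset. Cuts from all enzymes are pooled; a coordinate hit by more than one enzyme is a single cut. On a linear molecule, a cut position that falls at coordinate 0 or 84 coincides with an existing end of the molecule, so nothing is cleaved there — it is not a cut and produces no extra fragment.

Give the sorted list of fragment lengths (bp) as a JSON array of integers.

Site scan:
  YnoV (GGAAGC, off=0): starts [72] → cuts [72]
  LmaVI (ACTGAGG, off=6): no sites
  BxoX (AGAGGGGC, off=8): starts [8, 55] → cuts [16, 63]
  PtaIII (CCTCT, off=0): starts [32, 63] → cuts [32, 63]
  SqiV (ATGC, off=3): starts [2, 18, 37, 46, 50, 68] → cuts [5, 21, 40, 49, 53, 71]

All cut coordinates (distinct, sorted): [5, 16, 21, 32, 40, 49, 53, 63, 71, 72]

Fragment lengths:
  [0,5): 5 bp
  [5,16): 11 bp
  [16,21): 5 bp
  [21,32): 11 bp
  [32,40): 8 bp
  [40,49): 9 bp
  [49,53): 4 bp
  [53,63): 10 bp
  [63,71): 8 bp
  [71,72): 1 bp
  [72,84): 12 bp

[1,4,5,5,8,8,9,10,11,11,12]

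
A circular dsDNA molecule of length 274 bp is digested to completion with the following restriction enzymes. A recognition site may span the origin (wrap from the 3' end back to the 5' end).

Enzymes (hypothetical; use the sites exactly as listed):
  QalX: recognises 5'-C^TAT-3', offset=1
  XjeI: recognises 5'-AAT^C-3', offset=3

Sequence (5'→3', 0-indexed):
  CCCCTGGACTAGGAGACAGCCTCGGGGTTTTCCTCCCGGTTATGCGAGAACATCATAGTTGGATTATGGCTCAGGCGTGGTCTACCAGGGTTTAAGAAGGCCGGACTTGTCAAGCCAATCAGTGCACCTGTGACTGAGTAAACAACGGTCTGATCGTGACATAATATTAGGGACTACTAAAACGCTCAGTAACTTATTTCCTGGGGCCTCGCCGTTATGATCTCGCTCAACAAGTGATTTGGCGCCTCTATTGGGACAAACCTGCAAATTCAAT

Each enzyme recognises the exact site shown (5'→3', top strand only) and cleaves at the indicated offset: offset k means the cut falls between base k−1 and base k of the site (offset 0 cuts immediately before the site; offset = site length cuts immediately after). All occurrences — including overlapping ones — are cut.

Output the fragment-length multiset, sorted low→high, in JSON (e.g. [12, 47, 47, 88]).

Site scan:
  QalX CTAT/1: at [247] ⇒ [248]
  XjeI AATC/3: at [116, 271] ⇒ [0, 119]

All cut coordinates (distinct, sorted): [0, 119, 248]

Fragments:
  0→119: 119 bp
  119→248: 129 bp
  248→0 (wrap): 274-248+0 = 26 bp

[26,119,129]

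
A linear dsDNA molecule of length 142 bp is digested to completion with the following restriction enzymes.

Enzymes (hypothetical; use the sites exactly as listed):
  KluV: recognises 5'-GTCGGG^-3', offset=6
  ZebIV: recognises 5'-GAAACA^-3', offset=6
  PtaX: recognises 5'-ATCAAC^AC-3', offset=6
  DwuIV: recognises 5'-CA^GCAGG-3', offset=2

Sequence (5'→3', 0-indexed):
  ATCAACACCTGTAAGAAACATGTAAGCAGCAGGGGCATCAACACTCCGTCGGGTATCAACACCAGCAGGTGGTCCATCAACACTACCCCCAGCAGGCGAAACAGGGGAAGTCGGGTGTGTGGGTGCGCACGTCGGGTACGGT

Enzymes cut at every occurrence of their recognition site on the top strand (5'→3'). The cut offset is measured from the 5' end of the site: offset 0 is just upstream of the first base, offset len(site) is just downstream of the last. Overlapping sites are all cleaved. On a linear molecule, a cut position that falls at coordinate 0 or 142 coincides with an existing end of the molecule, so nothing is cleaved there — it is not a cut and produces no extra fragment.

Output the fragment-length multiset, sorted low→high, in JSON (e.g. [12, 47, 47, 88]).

[4,6,6,7,8,10,11,12,12,14,14,17,21]

Scan for sites:
  KluV GTCGGG/6: at [47, 109, 130] ⇒ [53, 115, 136]
  ZebIV GAAACA/6: at [14, 97] ⇒ [20, 103]
  PtaX ATCAACAC/6: at [0, 36, 54, 75] ⇒ [6, 42, 60, 81]
  DwuIV CAGCAGG/2: at [26, 62, 89] ⇒ [28, 64, 91]

All cut coordinates (distinct, sorted): [6, 20, 28, 42, 53, 60, 64, 81, 91, 103, 115, 136]

Fragment lengths:
  [0,6): 6 bp
  [6,20): 14 bp
  [20,28): 8 bp
  [28,42): 14 bp
  [42,53): 11 bp
  [53,60): 7 bp
  [60,64): 4 bp
  [64,81): 17 bp
  [81,91): 10 bp
  [91,103): 12 bp
  [103,115): 12 bp
  [115,136): 21 bp
  [136,142): 6 bp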